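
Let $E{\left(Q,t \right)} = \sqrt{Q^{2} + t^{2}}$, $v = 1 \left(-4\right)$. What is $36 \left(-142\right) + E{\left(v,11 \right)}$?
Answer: $-5112 + \sqrt{137} \approx -5100.3$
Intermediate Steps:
$v = -4$
$36 \left(-142\right) + E{\left(v,11 \right)} = 36 \left(-142\right) + \sqrt{\left(-4\right)^{2} + 11^{2}} = -5112 + \sqrt{16 + 121} = -5112 + \sqrt{137}$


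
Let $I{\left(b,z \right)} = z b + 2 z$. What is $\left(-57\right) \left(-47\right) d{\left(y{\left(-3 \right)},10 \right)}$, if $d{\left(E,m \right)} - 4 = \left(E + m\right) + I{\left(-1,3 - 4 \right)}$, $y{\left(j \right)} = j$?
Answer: $26790$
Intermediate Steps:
$I{\left(b,z \right)} = 2 z + b z$ ($I{\left(b,z \right)} = b z + 2 z = 2 z + b z$)
$d{\left(E,m \right)} = 3 + E + m$ ($d{\left(E,m \right)} = 4 + \left(\left(E + m\right) + \left(3 - 4\right) \left(2 - 1\right)\right) = 4 + \left(\left(E + m\right) + \left(3 - 4\right) 1\right) = 4 - \left(1 - E - m\right) = 4 + \left(-1 + E + m\right) = 3 + E + m$)
$\left(-57\right) \left(-47\right) d{\left(y{\left(-3 \right)},10 \right)} = \left(-57\right) \left(-47\right) \left(3 - 3 + 10\right) = 2679 \cdot 10 = 26790$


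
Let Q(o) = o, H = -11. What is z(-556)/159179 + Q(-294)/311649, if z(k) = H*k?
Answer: 619748886/16535992057 ≈ 0.037479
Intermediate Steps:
z(k) = -11*k
z(-556)/159179 + Q(-294)/311649 = -11*(-556)/159179 - 294/311649 = 6116*(1/159179) - 294*1/311649 = 6116/159179 - 98/103883 = 619748886/16535992057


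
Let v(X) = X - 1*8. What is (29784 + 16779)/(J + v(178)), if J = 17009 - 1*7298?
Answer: 46563/9881 ≈ 4.7124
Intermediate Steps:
v(X) = -8 + X (v(X) = X - 8 = -8 + X)
J = 9711 (J = 17009 - 7298 = 9711)
(29784 + 16779)/(J + v(178)) = (29784 + 16779)/(9711 + (-8 + 178)) = 46563/(9711 + 170) = 46563/9881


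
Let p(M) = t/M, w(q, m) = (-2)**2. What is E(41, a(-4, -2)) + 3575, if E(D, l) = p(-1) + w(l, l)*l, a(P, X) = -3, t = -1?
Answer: 3564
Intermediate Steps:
w(q, m) = 4
p(M) = -1/M
E(D, l) = 1 + 4*l (E(D, l) = -1/(-1) + 4*l = -1*(-1) + 4*l = 1 + 4*l)
E(41, a(-4, -2)) + 3575 = (1 + 4*(-3)) + 3575 = (1 - 12) + 3575 = -11 + 3575 = 3564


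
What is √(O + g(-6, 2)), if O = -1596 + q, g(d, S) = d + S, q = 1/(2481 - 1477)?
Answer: I*√403206149/502 ≈ 40.0*I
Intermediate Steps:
q = 1/1004 ≈ 0.00099602
g(d, S) = S + d
O = -1602383/1004 (O = -1596 + 1/1004 = -1602383/1004 ≈ -1596.0)
√(O + g(-6, 2)) = √(-1602383/1004 + (2 - 6)) = √(-1602383/1004 - 4) = √(-1606399/1004) = I*√403206149/502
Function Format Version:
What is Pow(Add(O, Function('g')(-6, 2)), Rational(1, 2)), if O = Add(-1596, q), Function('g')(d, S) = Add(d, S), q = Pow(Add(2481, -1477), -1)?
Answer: Mul(Rational(1, 502), I, Pow(403206149, Rational(1, 2))) ≈ Mul(40.000, I)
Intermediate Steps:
q = Rational(1, 1004) (q = Pow(1004, -1) = Rational(1, 1004) ≈ 0.00099602)
Function('g')(d, S) = Add(S, d)
O = Rational(-1602383, 1004) (O = Add(-1596, Rational(1, 1004)) = Rational(-1602383, 1004) ≈ -1596.0)
Pow(Add(O, Function('g')(-6, 2)), Rational(1, 2)) = Pow(Add(Rational(-1602383, 1004), Add(2, -6)), Rational(1, 2)) = Pow(Add(Rational(-1602383, 1004), -4), Rational(1, 2)) = Pow(Rational(-1606399, 1004), Rational(1, 2)) = Mul(Rational(1, 502), I, Pow(403206149, Rational(1, 2)))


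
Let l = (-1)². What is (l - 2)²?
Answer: 1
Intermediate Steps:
l = 1
(l - 2)² = (1 - 2)² = (-1)² = 1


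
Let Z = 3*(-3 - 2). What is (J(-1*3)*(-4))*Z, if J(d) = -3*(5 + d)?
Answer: -360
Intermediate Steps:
J(d) = -15 - 3*d
Z = -15 (Z = 3*(-5) = -15)
(J(-1*3)*(-4))*Z = ((-15 - (-3)*3)*(-4))*(-15) = ((-15 - 3*(-3))*(-4))*(-15) = ((-15 + 9)*(-4))*(-15) = -6*(-4)*(-15) = 24*(-15) = -360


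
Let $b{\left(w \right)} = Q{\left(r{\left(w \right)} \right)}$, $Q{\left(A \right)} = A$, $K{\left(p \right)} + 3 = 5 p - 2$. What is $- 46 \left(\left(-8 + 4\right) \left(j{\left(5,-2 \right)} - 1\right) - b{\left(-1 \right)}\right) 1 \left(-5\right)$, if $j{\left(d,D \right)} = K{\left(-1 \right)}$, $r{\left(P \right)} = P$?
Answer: $10350$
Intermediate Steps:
$K{\left(p \right)} = -5 + 5 p$ ($K{\left(p \right)} = -3 + \left(5 p - 2\right) = -3 + \left(-2 + 5 p\right) = -5 + 5 p$)
$b{\left(w \right)} = w$
$j{\left(d,D \right)} = -10$ ($j{\left(d,D \right)} = -5 + 5 \left(-1\right) = -5 - 5 = -10$)
$- 46 \left(\left(-8 + 4\right) \left(j{\left(5,-2 \right)} - 1\right) - b{\left(-1 \right)}\right) 1 \left(-5\right) = - 46 \left(\left(-8 + 4\right) \left(-10 - 1\right) - -1\right) 1 \left(-5\right) = - 46 \left(\left(-4\right) \left(-11\right) + 1\right) \left(-5\right) = - 46 \left(44 + 1\right) \left(-5\right) = \left(-46\right) 45 \left(-5\right) = \left(-2070\right) \left(-5\right) = 10350$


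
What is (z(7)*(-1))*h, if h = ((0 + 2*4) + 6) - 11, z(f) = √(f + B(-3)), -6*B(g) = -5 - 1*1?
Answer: -6*√2 ≈ -8.4853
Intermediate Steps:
B(g) = 1 (B(g) = -(-5 - 1*1)/6 = -(-5 - 1)/6 = -⅙*(-6) = 1)
z(f) = √(1 + f) (z(f) = √(f + 1) = √(1 + f))
h = 3 (h = ((0 + 8) + 6) - 11 = (8 + 6) - 11 = 14 - 11 = 3)
(z(7)*(-1))*h = (√(1 + 7)*(-1))*3 = (√8*(-1))*3 = ((2*√2)*(-1))*3 = -2*√2*3 = -6*√2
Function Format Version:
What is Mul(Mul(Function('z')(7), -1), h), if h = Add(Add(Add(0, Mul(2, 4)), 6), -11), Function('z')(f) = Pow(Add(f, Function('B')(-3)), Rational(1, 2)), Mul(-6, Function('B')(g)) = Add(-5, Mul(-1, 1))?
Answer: Mul(-6, Pow(2, Rational(1, 2))) ≈ -8.4853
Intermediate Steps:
Function('B')(g) = 1 (Function('B')(g) = Mul(Rational(-1, 6), Add(-5, Mul(-1, 1))) = Mul(Rational(-1, 6), Add(-5, -1)) = Mul(Rational(-1, 6), -6) = 1)
Function('z')(f) = Pow(Add(1, f), Rational(1, 2)) (Function('z')(f) = Pow(Add(f, 1), Rational(1, 2)) = Pow(Add(1, f), Rational(1, 2)))
h = 3 (h = Add(Add(Add(0, 8), 6), -11) = Add(Add(8, 6), -11) = Add(14, -11) = 3)
Mul(Mul(Function('z')(7), -1), h) = Mul(Mul(Pow(Add(1, 7), Rational(1, 2)), -1), 3) = Mul(Mul(Pow(8, Rational(1, 2)), -1), 3) = Mul(Mul(Mul(2, Pow(2, Rational(1, 2))), -1), 3) = Mul(Mul(-2, Pow(2, Rational(1, 2))), 3) = Mul(-6, Pow(2, Rational(1, 2)))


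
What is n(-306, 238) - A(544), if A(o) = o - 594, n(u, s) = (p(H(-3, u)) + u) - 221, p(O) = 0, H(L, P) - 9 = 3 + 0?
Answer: -477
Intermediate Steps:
H(L, P) = 12 (H(L, P) = 9 + (3 + 0) = 9 + 3 = 12)
n(u, s) = -221 + u (n(u, s) = (0 + u) - 221 = u - 221 = -221 + u)
A(o) = -594 + o
n(-306, 238) - A(544) = (-221 - 306) - (-594 + 544) = -527 - 1*(-50) = -527 + 50 = -477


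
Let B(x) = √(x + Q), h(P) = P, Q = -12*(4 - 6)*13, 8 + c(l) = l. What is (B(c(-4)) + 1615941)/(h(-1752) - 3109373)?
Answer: -1615941/3111125 - 2*√3/622225 ≈ -0.51941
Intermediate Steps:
c(l) = -8 + l
Q = 312 (Q = -12*(-2)*13 = 24*13 = 312)
B(x) = √(312 + x) (B(x) = √(x + 312) = √(312 + x))
(B(c(-4)) + 1615941)/(h(-1752) - 3109373) = (√(312 + (-8 - 4)) + 1615941)/(-1752 - 3109373) = (√(312 - 12) + 1615941)/(-3111125) = (√300 + 1615941)*(-1/3111125) = (10*√3 + 1615941)*(-1/3111125) = (1615941 + 10*√3)*(-1/3111125) = -1615941/3111125 - 2*√3/622225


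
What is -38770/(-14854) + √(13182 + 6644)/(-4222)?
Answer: 19385/7427 - √19826/4222 ≈ 2.5767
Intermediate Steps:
-38770/(-14854) + √(13182 + 6644)/(-4222) = -38770*(-1/14854) + √19826*(-1/4222) = 19385/7427 - √19826/4222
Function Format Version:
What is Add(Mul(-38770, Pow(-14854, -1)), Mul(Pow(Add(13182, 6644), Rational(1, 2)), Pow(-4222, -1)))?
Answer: Add(Rational(19385, 7427), Mul(Rational(-1, 4222), Pow(19826, Rational(1, 2)))) ≈ 2.5767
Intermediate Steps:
Add(Mul(-38770, Pow(-14854, -1)), Mul(Pow(Add(13182, 6644), Rational(1, 2)), Pow(-4222, -1))) = Add(Mul(-38770, Rational(-1, 14854)), Mul(Pow(19826, Rational(1, 2)), Rational(-1, 4222))) = Add(Rational(19385, 7427), Mul(Rational(-1, 4222), Pow(19826, Rational(1, 2))))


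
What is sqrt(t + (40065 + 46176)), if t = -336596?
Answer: I*sqrt(250355) ≈ 500.35*I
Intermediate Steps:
sqrt(t + (40065 + 46176)) = sqrt(-336596 + (40065 + 46176)) = sqrt(-336596 + 86241) = sqrt(-250355) = I*sqrt(250355)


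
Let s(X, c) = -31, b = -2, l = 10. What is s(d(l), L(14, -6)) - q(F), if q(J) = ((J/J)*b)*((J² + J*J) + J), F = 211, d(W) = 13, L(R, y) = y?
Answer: 178475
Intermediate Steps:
q(J) = -4*J² - 2*J (q(J) = ((J/J)*(-2))*((J² + J*J) + J) = (1*(-2))*((J² + J²) + J) = -2*(2*J² + J) = -2*(J + 2*J²) = -4*J² - 2*J)
s(d(l), L(14, -6)) - q(F) = -31 - (-2)*211*(1 + 2*211) = -31 - (-2)*211*(1 + 422) = -31 - (-2)*211*423 = -31 - 1*(-178506) = -31 + 178506 = 178475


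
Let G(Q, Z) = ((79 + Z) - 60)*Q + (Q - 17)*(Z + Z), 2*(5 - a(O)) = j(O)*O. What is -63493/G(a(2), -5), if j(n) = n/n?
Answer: -63493/186 ≈ -341.36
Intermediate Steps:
j(n) = 1
a(O) = 5 - O/2
G(Q, Z) = Q*(19 + Z) + 2*Z*(-17 + Q) (G(Q, Z) = (19 + Z)*Q + (-17 + Q)*(2*Z) = Q*(19 + Z) + 2*Z*(-17 + Q))
-63493/G(a(2), -5) = -63493/(-34*(-5) + 19*(5 - ½*2) + 3*(5 - ½*2)*(-5)) = -63493/(170 + 19*(5 - 1) + 3*(5 - 1)*(-5)) = -63493/(170 + 19*4 + 3*4*(-5)) = -63493/(170 + 76 - 60) = -63493/186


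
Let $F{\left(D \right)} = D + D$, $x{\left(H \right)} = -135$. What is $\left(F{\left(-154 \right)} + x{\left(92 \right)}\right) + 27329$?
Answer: $26886$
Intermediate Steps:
$F{\left(D \right)} = 2 D$
$\left(F{\left(-154 \right)} + x{\left(92 \right)}\right) + 27329 = \left(2 \left(-154\right) - 135\right) + 27329 = \left(-308 - 135\right) + 27329 = -443 + 27329 = 26886$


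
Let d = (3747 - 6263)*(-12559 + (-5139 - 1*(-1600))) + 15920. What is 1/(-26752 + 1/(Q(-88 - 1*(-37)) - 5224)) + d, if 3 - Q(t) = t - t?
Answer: 5659306075998963/139672193 ≈ 4.0518e+7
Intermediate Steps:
Q(t) = 3 (Q(t) = 3 - (t - t) = 3 - 1*0 = 3 + 0 = 3)
d = 40518488 (d = -2516*(-12559 + (-5139 + 1600)) + 15920 = -2516*(-12559 - 3539) + 15920 = -2516*(-16098) + 15920 = 40502568 + 15920 = 40518488)
1/(-26752 + 1/(Q(-88 - 1*(-37)) - 5224)) + d = 1/(-26752 + 1/(3 - 5224)) + 40518488 = 1/(-26752 + 1/(-5221)) + 40518488 = 1/(-26752 - 1/5221) + 40518488 = 1/(-139672193/5221) + 40518488 = -5221/139672193 + 40518488 = 5659306075998963/139672193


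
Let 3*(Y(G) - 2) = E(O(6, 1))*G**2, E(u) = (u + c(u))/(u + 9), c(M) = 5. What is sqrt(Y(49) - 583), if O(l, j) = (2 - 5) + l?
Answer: I*sqrt(427)/3 ≈ 6.888*I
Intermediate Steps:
O(l, j) = -3 + l
E(u) = (5 + u)/(9 + u) (E(u) = (u + 5)/(u + 9) = (5 + u)/(9 + u))
Y(G) = 2 + 2*G**2/9 (Y(G) = 2 + (((5 + (-3 + 6))/(9 + (-3 + 6)))*G**2)/3 = 2 + (((5 + 3)/(9 + 3))*G**2)/3 = 2 + ((8/12)*G**2)/3 = 2 + (((1/12)*8)*G**2)/3 = 2 + (2*G**2/3)/3 = 2 + 2*G**2/9)
sqrt(Y(49) - 583) = sqrt((2 + (2/9)*49**2) - 583) = sqrt((2 + (2/9)*2401) - 583) = sqrt((2 + 4802/9) - 583) = sqrt(4820/9 - 583) = sqrt(-427/9) = I*sqrt(427)/3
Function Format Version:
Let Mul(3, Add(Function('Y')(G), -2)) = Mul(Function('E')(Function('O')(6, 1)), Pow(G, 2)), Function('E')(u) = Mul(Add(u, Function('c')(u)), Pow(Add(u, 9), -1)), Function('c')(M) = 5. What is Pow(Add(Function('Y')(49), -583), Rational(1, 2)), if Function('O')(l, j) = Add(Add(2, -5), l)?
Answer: Mul(Rational(1, 3), I, Pow(427, Rational(1, 2))) ≈ Mul(6.8880, I)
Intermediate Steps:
Function('O')(l, j) = Add(-3, l)
Function('E')(u) = Mul(Pow(Add(9, u), -1), Add(5, u)) (Function('E')(u) = Mul(Add(u, 5), Pow(Add(u, 9), -1)) = Mul(Add(5, u), Pow(Add(9, u), -1)) = Mul(Pow(Add(9, u), -1), Add(5, u)))
Function('Y')(G) = Add(2, Mul(Rational(2, 9), Pow(G, 2))) (Function('Y')(G) = Add(2, Mul(Rational(1, 3), Mul(Mul(Pow(Add(9, Add(-3, 6)), -1), Add(5, Add(-3, 6))), Pow(G, 2)))) = Add(2, Mul(Rational(1, 3), Mul(Mul(Pow(Add(9, 3), -1), Add(5, 3)), Pow(G, 2)))) = Add(2, Mul(Rational(1, 3), Mul(Mul(Pow(12, -1), 8), Pow(G, 2)))) = Add(2, Mul(Rational(1, 3), Mul(Mul(Rational(1, 12), 8), Pow(G, 2)))) = Add(2, Mul(Rational(1, 3), Mul(Rational(2, 3), Pow(G, 2)))) = Add(2, Mul(Rational(2, 9), Pow(G, 2))))
Pow(Add(Function('Y')(49), -583), Rational(1, 2)) = Pow(Add(Add(2, Mul(Rational(2, 9), Pow(49, 2))), -583), Rational(1, 2)) = Pow(Add(Add(2, Mul(Rational(2, 9), 2401)), -583), Rational(1, 2)) = Pow(Add(Add(2, Rational(4802, 9)), -583), Rational(1, 2)) = Pow(Add(Rational(4820, 9), -583), Rational(1, 2)) = Pow(Rational(-427, 9), Rational(1, 2)) = Mul(Rational(1, 3), I, Pow(427, Rational(1, 2)))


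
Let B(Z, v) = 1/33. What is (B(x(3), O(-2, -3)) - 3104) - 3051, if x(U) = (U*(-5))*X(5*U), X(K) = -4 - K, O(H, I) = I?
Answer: -203114/33 ≈ -6155.0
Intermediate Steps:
x(U) = -5*U*(-4 - 5*U) (x(U) = (U*(-5))*(-4 - 5*U) = (-5*U)*(-4 - 5*U) = -5*U*(-4 - 5*U))
B(Z, v) = 1/33
(B(x(3), O(-2, -3)) - 3104) - 3051 = (1/33 - 3104) - 3051 = -102431/33 - 3051 = -203114/33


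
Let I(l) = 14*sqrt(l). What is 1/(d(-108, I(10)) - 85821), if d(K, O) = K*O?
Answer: -28607/2447460867 + 168*sqrt(10)/815820289 ≈ -1.1037e-5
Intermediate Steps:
1/(d(-108, I(10)) - 85821) = 1/(-1512*sqrt(10) - 85821) = 1/(-85821 - 1512*sqrt(10))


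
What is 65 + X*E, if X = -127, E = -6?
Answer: 827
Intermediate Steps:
65 + X*E = 65 - 127*(-6) = 65 + 762 = 827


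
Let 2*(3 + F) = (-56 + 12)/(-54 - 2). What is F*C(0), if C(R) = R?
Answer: 0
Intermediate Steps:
F = -73/28 (F = -3 + ((-56 + 12)/(-54 - 2))/2 = -3 + (-44/(-56))/2 = -3 + (-44*(-1/56))/2 = -3 + (½)*(11/14) = -3 + 11/28 = -73/28 ≈ -2.6071)
F*C(0) = -73/28*0 = 0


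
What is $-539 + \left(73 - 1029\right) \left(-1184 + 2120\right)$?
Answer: $-895355$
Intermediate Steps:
$-539 + \left(73 - 1029\right) \left(-1184 + 2120\right) = -539 - 894816 = -895355$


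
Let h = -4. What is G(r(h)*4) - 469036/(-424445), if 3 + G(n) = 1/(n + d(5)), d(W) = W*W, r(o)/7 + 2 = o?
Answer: -115439202/60695635 ≈ -1.9019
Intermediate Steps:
r(o) = -14 + 7*o
d(W) = W**2
G(n) = -3 + 1/(25 + n) (G(n) = -3 + 1/(n + 5**2) = -3 + 1/(n + 25) = -3 + 1/(25 + n))
G(r(h)*4) - 469036/(-424445) = (-74 - 3*(-14 + 7*(-4))*4)/(25 + (-14 + 7*(-4))*4) - 469036/(-424445) = (-74 - 3*(-14 - 28)*4)/(25 + (-14 - 28)*4) - 469036*(-1)/424445 = (-74 - (-126)*4)/(25 - 42*4) - 1*(-469036/424445) = (-74 - 3*(-168))/(25 - 168) + 469036/424445 = (-74 + 504)/(-143) + 469036/424445 = -1/143*430 + 469036/424445 = -430/143 + 469036/424445 = -115439202/60695635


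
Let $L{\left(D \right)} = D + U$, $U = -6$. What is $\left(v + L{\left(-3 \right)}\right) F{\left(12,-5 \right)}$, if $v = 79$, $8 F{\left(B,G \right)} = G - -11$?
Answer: $\frac{105}{2} \approx 52.5$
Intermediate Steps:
$L{\left(D \right)} = -6 + D$ ($L{\left(D \right)} = D - 6 = -6 + D$)
$F{\left(B,G \right)} = \frac{11}{8} + \frac{G}{8}$ ($F{\left(B,G \right)} = \frac{G - -11}{8} = \frac{G + 11}{8} = \frac{11 + G}{8} = \frac{11}{8} + \frac{G}{8}$)
$\left(v + L{\left(-3 \right)}\right) F{\left(12,-5 \right)} = \left(79 - 9\right) \left(\frac{11}{8} + \frac{1}{8} \left(-5\right)\right) = \left(79 - 9\right) \left(\frac{11}{8} - \frac{5}{8}\right) = 70 \cdot \frac{3}{4} = \frac{105}{2}$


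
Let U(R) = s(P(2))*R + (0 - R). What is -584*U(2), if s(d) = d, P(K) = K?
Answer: -1168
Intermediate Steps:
U(R) = R (U(R) = 2*R + (0 - R) = 2*R - R = R)
-584*U(2) = -584*2 = -1168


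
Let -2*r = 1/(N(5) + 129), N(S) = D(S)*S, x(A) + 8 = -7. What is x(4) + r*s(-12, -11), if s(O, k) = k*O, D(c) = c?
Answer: -108/7 ≈ -15.429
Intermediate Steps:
x(A) = -15 (x(A) = -8 - 7 = -15)
N(S) = S**2 (N(S) = S*S = S**2)
s(O, k) = O*k
r = -1/308 (r = -1/(2*(5**2 + 129)) = -1/(2*(25 + 129)) = -1/2/154 = -1/2*1/154 = -1/308 ≈ -0.0032468)
x(4) + r*s(-12, -11) = -15 - (-3)*(-11)/77 = -15 - 1/308*132 = -15 - 3/7 = -108/7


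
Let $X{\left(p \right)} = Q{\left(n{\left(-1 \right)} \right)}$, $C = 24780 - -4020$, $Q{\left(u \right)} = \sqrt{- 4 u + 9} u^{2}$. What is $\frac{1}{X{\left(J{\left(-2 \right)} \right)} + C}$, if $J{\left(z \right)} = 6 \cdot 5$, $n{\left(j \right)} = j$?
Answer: $\frac{28800}{829439987} - \frac{\sqrt{13}}{829439987} \approx 3.4718 \cdot 10^{-5}$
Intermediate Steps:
$J{\left(z \right)} = 30$
$Q{\left(u \right)} = u^{2} \sqrt{9 - 4 u}$ ($Q{\left(u \right)} = \sqrt{9 - 4 u} u^{2} = u^{2} \sqrt{9 - 4 u}$)
$C = 28800$ ($C = 24780 + 4020 = 28800$)
$X{\left(p \right)} = \sqrt{13}$ ($X{\left(p \right)} = \left(-1\right)^{2} \sqrt{9 - -4} = 1 \sqrt{9 + 4} = 1 \sqrt{13} = \sqrt{13}$)
$\frac{1}{X{\left(J{\left(-2 \right)} \right)} + C} = \frac{1}{\sqrt{13} + 28800} = \frac{1}{28800 + \sqrt{13}}$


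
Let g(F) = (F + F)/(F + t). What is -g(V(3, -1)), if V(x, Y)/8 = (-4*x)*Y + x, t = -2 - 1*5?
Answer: -240/113 ≈ -2.1239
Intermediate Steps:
t = -7 (t = -2 - 5 = -7)
V(x, Y) = 8*x - 32*Y*x (V(x, Y) = 8*((-4*x)*Y + x) = 8*(-4*Y*x + x) = 8*(x - 4*Y*x) = 8*x - 32*Y*x)
g(F) = 2*F/(-7 + F) (g(F) = (F + F)/(F - 7) = (2*F)/(-7 + F) = 2*F/(-7 + F))
-g(V(3, -1)) = -2*8*3*(1 - 4*(-1))/(-7 + 8*3*(1 - 4*(-1))) = -2*8*3*(1 + 4)/(-7 + 8*3*(1 + 4)) = -2*8*3*5/(-7 + 8*3*5) = -2*120/(-7 + 120) = -2*120/113 = -1*240/113 = -240/113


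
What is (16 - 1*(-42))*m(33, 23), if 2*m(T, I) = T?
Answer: 957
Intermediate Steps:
m(T, I) = T/2
(16 - 1*(-42))*m(33, 23) = (16 - 1*(-42))*((½)*33) = (16 + 42)*(33/2) = 58*(33/2) = 957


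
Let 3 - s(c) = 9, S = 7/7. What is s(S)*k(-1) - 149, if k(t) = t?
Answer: -143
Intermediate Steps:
S = 1 (S = 7*(⅐) = 1)
s(c) = -6 (s(c) = 3 - 1*9 = 3 - 9 = -6)
s(S)*k(-1) - 149 = -6*(-1) - 149 = 6 - 149 = -143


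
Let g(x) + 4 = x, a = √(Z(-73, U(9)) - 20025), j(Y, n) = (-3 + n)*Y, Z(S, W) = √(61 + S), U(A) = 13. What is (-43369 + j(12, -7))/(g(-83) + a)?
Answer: 43489/(87 - √(-20025 + 2*I*√3)) ≈ 137.11 + 223.04*I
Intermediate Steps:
j(Y, n) = Y*(-3 + n)
a = √(-20025 + 2*I*√3) (a = √(√(61 - 73) - 20025) = √(√(-12) - 20025) = √(2*I*√3 - 20025) = √(-20025 + 2*I*√3) ≈ 0.012 + 141.51*I)
g(x) = -4 + x
(-43369 + j(12, -7))/(g(-83) + a) = (-43369 + 12*(-3 - 7))/((-4 - 83) + √(-20025 + 2*I*√3)) = (-43369 + 12*(-10))/(-87 + √(-20025 + 2*I*√3)) = (-43369 - 120)/(-87 + √(-20025 + 2*I*√3)) = -43489/(-87 + √(-20025 + 2*I*√3))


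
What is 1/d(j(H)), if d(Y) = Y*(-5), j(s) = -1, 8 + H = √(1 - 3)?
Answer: ⅕ ≈ 0.20000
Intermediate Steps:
H = -8 + I*√2 (H = -8 + √(1 - 3) = -8 + √(-2) = -8 + I*√2 ≈ -8.0 + 1.4142*I)
d(Y) = -5*Y
1/d(j(H)) = 1/(-5*(-1)) = 1/5 = ⅕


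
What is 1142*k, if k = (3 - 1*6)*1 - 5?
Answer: -9136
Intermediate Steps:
k = -8 (k = (3 - 6)*1 - 5 = -3*1 - 5 = -3 - 5 = -8)
1142*k = 1142*(-8) = -9136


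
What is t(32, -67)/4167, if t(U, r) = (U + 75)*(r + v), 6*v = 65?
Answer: -36059/25002 ≈ -1.4422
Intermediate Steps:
v = 65/6 (v = (1/6)*65 = 65/6 ≈ 10.833)
t(U, r) = (75 + U)*(65/6 + r) (t(U, r) = (U + 75)*(r + 65/6) = (75 + U)*(65/6 + r))
t(32, -67)/4167 = (1625/2 + 75*(-67) + (65/6)*32 + 32*(-67))/4167 = (1625/2 - 5025 + 1040/3 - 2144)*(1/4167) = -36059/6*1/4167 = -36059/25002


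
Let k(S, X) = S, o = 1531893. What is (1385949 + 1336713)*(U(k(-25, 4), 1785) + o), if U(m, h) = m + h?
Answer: 4175618744286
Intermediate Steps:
U(m, h) = h + m
(1385949 + 1336713)*(U(k(-25, 4), 1785) + o) = (1385949 + 1336713)*((1785 - 25) + 1531893) = 2722662*(1760 + 1531893) = 2722662*1533653 = 4175618744286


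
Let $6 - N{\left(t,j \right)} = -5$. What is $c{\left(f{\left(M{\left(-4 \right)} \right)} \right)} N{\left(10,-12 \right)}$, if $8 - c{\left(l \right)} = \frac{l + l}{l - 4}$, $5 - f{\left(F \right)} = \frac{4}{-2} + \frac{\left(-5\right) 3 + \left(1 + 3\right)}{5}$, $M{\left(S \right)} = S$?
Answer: $\frac{638}{13} \approx 49.077$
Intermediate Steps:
$N{\left(t,j \right)} = 11$ ($N{\left(t,j \right)} = 6 - -5 = 6 + 5 = 11$)
$f{\left(F \right)} = \frac{46}{5}$ ($f{\left(F \right)} = 5 - \left(\frac{4}{-2} + \frac{\left(-5\right) 3 + \left(1 + 3\right)}{5}\right) = 5 - \left(4 \left(- \frac{1}{2}\right) + \left(-15 + 4\right) \frac{1}{5}\right) = 5 - \left(-2 - \frac{11}{5}\right) = 5 - - \frac{21}{5} = 5 + \frac{21}{5} = \frac{46}{5}$)
$c{\left(l \right)} = 8 - \frac{2 l}{-4 + l}$ ($c{\left(l \right)} = 8 - \frac{l + l}{l - 4} = 8 - \frac{2 l}{-4 + l}$)
$c{\left(f{\left(M{\left(-4 \right)} \right)} \right)} N{\left(10,-12 \right)} = \frac{2 \left(-16 + 3 \cdot \frac{46}{5}\right)}{-4 + \frac{46}{5}} \cdot 11 = \frac{2 \left(-16 + \frac{138}{5}\right)}{\frac{26}{5}} \cdot 11 = 2 \cdot \frac{5}{26} \cdot \frac{58}{5} \cdot 11 = \frac{58}{13} \cdot 11 = \frac{638}{13}$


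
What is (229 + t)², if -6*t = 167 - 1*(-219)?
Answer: 244036/9 ≈ 27115.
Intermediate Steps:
t = -193/3 (t = -(167 - 1*(-219))/6 = -(167 + 219)/6 = -⅙*386 = -193/3 ≈ -64.333)
(229 + t)² = (229 - 193/3)² = (494/3)² = 244036/9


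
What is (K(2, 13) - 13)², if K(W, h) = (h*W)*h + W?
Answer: 106929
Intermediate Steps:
K(W, h) = W + W*h² (K(W, h) = (W*h)*h + W = W*h² + W = W + W*h²)
(K(2, 13) - 13)² = (2*(1 + 13²) - 13)² = (2*(1 + 169) - 13)² = (2*170 - 13)² = (340 - 13)² = 327² = 106929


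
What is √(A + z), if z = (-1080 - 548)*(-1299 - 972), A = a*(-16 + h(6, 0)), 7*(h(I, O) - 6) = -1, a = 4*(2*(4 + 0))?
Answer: 2*√45286577/7 ≈ 1922.7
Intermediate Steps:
a = 32 (a = 4*(2*4) = 4*8 = 32)
h(I, O) = 41/7 (h(I, O) = 6 + (⅐)*(-1) = 6 - ⅐ = 41/7)
A = -2272/7 (A = 32*(-16 + 41/7) = 32*(-71/7) = -2272/7 ≈ -324.57)
z = 3697188 (z = -1628*(-2271) = 3697188)
√(A + z) = √(-2272/7 + 3697188) = √(25878044/7) = 2*√45286577/7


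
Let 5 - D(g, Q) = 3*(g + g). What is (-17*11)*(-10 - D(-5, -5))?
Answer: 8415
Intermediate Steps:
D(g, Q) = 5 - 6*g (D(g, Q) = 5 - 3*(g + g) = 5 - 3*2*g = 5 - 6*g)
(-17*11)*(-10 - D(-5, -5)) = (-17*11)*(-10 - (5 - 6*(-5))) = -187*(-10 - (5 + 30)) = -187*(-10 - 1*35) = -187*(-10 - 35) = -187*(-45) = 8415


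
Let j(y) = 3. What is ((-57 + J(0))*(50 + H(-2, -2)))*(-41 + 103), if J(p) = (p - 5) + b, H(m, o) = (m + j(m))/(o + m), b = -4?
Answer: -203577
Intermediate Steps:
H(m, o) = (3 + m)/(m + o) (H(m, o) = (m + 3)/(o + m) = (3 + m)/(m + o))
J(p) = -9 + p (J(p) = (p - 5) - 4 = (-5 + p) - 4 = -9 + p)
((-57 + J(0))*(50 + H(-2, -2)))*(-41 + 103) = ((-57 + (-9 + 0))*(50 + (3 - 2)/(-2 - 2)))*(-41 + 103) = ((-57 - 9)*(50 + 1/(-4)))*62 = -66*(50 - ¼*1)*62 = -66*(50 - ¼)*62 = -66*199/4*62 = -6567/2*62 = -203577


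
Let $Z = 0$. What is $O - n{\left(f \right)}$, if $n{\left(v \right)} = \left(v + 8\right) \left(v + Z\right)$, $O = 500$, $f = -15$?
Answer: $395$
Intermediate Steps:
$n{\left(v \right)} = v \left(8 + v\right)$ ($n{\left(v \right)} = \left(v + 8\right) \left(v + 0\right) = \left(8 + v\right) v = v \left(8 + v\right)$)
$O - n{\left(f \right)} = 500 - - 15 \left(8 - 15\right) = 500 - \left(-15\right) \left(-7\right) = 500 - 105 = 395$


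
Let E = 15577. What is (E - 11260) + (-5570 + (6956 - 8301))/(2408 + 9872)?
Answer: 10601169/2456 ≈ 4316.4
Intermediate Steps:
(E - 11260) + (-5570 + (6956 - 8301))/(2408 + 9872) = (15577 - 11260) + (-5570 + (6956 - 8301))/(2408 + 9872) = 4317 + (-5570 - 1345)/12280 = 4317 - 6915*1/12280 = 4317 - 1383/2456 = 10601169/2456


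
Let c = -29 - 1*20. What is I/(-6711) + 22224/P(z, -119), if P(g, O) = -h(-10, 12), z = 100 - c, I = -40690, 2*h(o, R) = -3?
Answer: 99470866/6711 ≈ 14822.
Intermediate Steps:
c = -49 (c = -29 - 20 = -49)
h(o, R) = -3/2 (h(o, R) = (½)*(-3) = -3/2)
z = 149 (z = 100 - 1*(-49) = 100 + 49 = 149)
P(g, O) = 3/2 (P(g, O) = -1*(-3/2) = 3/2)
I/(-6711) + 22224/P(z, -119) = -40690/(-6711) + 22224/(3/2) = -40690*(-1/6711) + 22224*(⅔) = 40690/6711 + 14816 = 99470866/6711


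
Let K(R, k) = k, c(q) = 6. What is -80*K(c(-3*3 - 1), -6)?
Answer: 480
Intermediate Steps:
-80*K(c(-3*3 - 1), -6) = -80*(-6) = 480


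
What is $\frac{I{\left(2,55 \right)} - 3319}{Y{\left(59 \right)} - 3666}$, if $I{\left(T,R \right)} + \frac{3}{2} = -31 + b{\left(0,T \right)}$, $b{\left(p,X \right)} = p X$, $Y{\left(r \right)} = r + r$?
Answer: $\frac{6703}{7096} \approx 0.94462$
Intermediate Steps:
$Y{\left(r \right)} = 2 r$
$b{\left(p,X \right)} = X p$
$I{\left(T,R \right)} = - \frac{65}{2}$ ($I{\left(T,R \right)} = - \frac{3}{2} + \left(-31 + T 0\right) = - \frac{3}{2} + \left(-31 + 0\right) = - \frac{3}{2} - 31 = - \frac{65}{2}$)
$\frac{I{\left(2,55 \right)} - 3319}{Y{\left(59 \right)} - 3666} = \frac{- \frac{65}{2} - 3319}{2 \cdot 59 - 3666} = - \frac{6703}{2 \left(118 - 3666\right)} = - \frac{6703}{2 \left(-3548\right)} = \left(- \frac{6703}{2}\right) \left(- \frac{1}{3548}\right) = \frac{6703}{7096}$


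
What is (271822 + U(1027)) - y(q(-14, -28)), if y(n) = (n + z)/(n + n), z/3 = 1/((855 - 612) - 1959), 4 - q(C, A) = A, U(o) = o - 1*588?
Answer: 9966912385/36608 ≈ 2.7226e+5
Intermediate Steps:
U(o) = -588 + o (U(o) = o - 588 = -588 + o)
q(C, A) = 4 - A
z = -1/572 (z = 3/((855 - 612) - 1959) = 3/(243 - 1959) = 3/(-1716) = 3*(-1/1716) = -1/572 ≈ -0.0017483)
y(n) = (-1/572 + n)/(2*n) (y(n) = (n - 1/572)/(n + n) = (-1/572 + n)/((2*n)) = (-1/572 + n)*(1/(2*n)) = (-1/572 + n)/(2*n))
(271822 + U(1027)) - y(q(-14, -28)) = (271822 + (-588 + 1027)) - (-1 + 572*(4 - 1*(-28)))/(1144*(4 - 1*(-28))) = (271822 + 439) - (-1 + 572*(4 + 28))/(1144*(4 + 28)) = 272261 - (-1 + 572*32)/(1144*32) = 272261 - (-1 + 18304)/(1144*32) = 272261 - 18303/(1144*32) = 272261 - 1*18303/36608 = 272261 - 18303/36608 = 9966912385/36608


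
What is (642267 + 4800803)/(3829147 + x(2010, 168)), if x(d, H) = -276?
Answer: 147110/103483 ≈ 1.4216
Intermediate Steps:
(642267 + 4800803)/(3829147 + x(2010, 168)) = (642267 + 4800803)/(3829147 - 276) = 5443070/3828871 = 5443070*(1/3828871) = 147110/103483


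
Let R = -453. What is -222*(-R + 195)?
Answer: -143856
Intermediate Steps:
-222*(-R + 195) = -222*(-1*(-453) + 195) = -222*(453 + 195) = -222*648 = -143856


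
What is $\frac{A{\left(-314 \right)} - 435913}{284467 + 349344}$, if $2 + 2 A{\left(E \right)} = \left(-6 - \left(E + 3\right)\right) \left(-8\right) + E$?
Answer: $- \frac{25723}{37283} \approx -0.68994$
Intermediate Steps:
$A{\left(E \right)} = 35 + \frac{9 E}{2}$ ($A{\left(E \right)} = -1 + \frac{\left(-6 - \left(E + 3\right)\right) \left(-8\right) + E}{2} = -1 + \frac{\left(-6 - \left(3 + E\right)\right) \left(-8\right) + E}{2} = -1 + \frac{\left(-9 - E\right) \left(-8\right) + E}{2} = -1 + \frac{\left(72 + 8 E\right) + E}{2} = -1 + \frac{72 + 9 E}{2} = -1 + \left(36 + \frac{9 E}{2}\right) = 35 + \frac{9 E}{2}$)
$\frac{A{\left(-314 \right)} - 435913}{284467 + 349344} = \frac{\left(35 + \frac{9}{2} \left(-314\right)\right) - 435913}{284467 + 349344} = \frac{\left(35 - 1413\right) - 435913}{633811} = \left(-1378 - 435913\right) \frac{1}{633811} = \left(-437291\right) \frac{1}{633811} = - \frac{25723}{37283}$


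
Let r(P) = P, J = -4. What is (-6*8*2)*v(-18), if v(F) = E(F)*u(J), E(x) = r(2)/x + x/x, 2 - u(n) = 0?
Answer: -512/3 ≈ -170.67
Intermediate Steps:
u(n) = 2 (u(n) = 2 - 1*0 = 2 + 0 = 2)
E(x) = 1 + 2/x (E(x) = 2/x + x/x = 2/x + 1 = 1 + 2/x)
v(F) = 2*(2 + F)/F (v(F) = ((2 + F)/F)*2 = 2*(2 + F)/F)
(-6*8*2)*v(-18) = (-6*8*2)*(2 + 4/(-18)) = (-48*2)*(2 + 4*(-1/18)) = -96*(2 - 2/9) = -96*16/9 = -512/3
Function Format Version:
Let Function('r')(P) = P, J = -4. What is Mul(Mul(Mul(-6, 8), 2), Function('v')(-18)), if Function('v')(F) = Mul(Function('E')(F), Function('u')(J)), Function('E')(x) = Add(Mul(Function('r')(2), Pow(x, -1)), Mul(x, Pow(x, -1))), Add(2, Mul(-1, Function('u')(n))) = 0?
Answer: Rational(-512, 3) ≈ -170.67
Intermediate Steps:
Function('u')(n) = 2 (Function('u')(n) = Add(2, Mul(-1, 0)) = Add(2, 0) = 2)
Function('E')(x) = Add(1, Mul(2, Pow(x, -1))) (Function('E')(x) = Add(Mul(2, Pow(x, -1)), Mul(x, Pow(x, -1))) = Add(Mul(2, Pow(x, -1)), 1) = Add(1, Mul(2, Pow(x, -1))))
Function('v')(F) = Mul(2, Pow(F, -1), Add(2, F)) (Function('v')(F) = Mul(Mul(Pow(F, -1), Add(2, F)), 2) = Mul(2, Pow(F, -1), Add(2, F)))
Mul(Mul(Mul(-6, 8), 2), Function('v')(-18)) = Mul(Mul(Mul(-6, 8), 2), Add(2, Mul(4, Pow(-18, -1)))) = Mul(Mul(-48, 2), Add(2, Mul(4, Rational(-1, 18)))) = Mul(-96, Add(2, Rational(-2, 9))) = Mul(-96, Rational(16, 9)) = Rational(-512, 3)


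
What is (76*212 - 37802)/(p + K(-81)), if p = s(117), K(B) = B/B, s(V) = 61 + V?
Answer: -21690/179 ≈ -121.17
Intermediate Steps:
K(B) = 1
p = 178 (p = 61 + 117 = 178)
(76*212 - 37802)/(p + K(-81)) = (76*212 - 37802)/(178 + 1) = (16112 - 37802)/179 = -21690*1/179 = -21690/179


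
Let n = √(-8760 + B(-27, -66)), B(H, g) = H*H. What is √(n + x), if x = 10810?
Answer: √(10810 + I*√8031) ≈ 103.97 + 0.431*I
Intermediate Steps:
B(H, g) = H²
n = I*√8031 (n = √(-8760 + (-27)²) = √(-8760 + 729) = √(-8031) = I*√8031 ≈ 89.616*I)
√(n + x) = √(I*√8031 + 10810) = √(10810 + I*√8031)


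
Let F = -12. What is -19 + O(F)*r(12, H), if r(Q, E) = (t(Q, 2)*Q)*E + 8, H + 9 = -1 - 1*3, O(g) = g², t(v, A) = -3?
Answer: 68525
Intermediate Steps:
H = -13 (H = -9 + (-1 - 1*3) = -9 + (-1 - 3) = -9 - 4 = -13)
r(Q, E) = 8 - 3*E*Q (r(Q, E) = (-3*Q)*E + 8 = -3*E*Q + 8 = 8 - 3*E*Q)
-19 + O(F)*r(12, H) = -19 + (-12)²*(8 - 3*(-13)*12) = -19 + 144*(8 + 468) = -19 + 144*476 = -19 + 68544 = 68525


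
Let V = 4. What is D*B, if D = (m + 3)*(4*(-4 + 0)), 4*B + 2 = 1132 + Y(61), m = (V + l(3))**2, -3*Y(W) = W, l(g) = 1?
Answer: -372848/3 ≈ -1.2428e+5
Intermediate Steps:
Y(W) = -W/3
m = 25 (m = (4 + 1)**2 = 5**2 = 25)
B = 3329/12 (B = -1/2 + (1132 - 1/3*61)/4 = -1/2 + (1132 - 61/3)/4 = -1/2 + (1/4)*(3335/3) = -1/2 + 3335/12 = 3329/12 ≈ 277.42)
D = -448 (D = (25 + 3)*(4*(-4 + 0)) = 28*(4*(-4)) = 28*(-16) = -448)
D*B = -448*3329/12 = -372848/3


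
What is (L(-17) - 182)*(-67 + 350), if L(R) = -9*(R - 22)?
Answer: 47827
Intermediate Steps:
L(R) = 198 - 9*R (L(R) = -9*(-22 + R) = 198 - 9*R)
(L(-17) - 182)*(-67 + 350) = ((198 - 9*(-17)) - 182)*(-67 + 350) = ((198 + 153) - 182)*283 = (351 - 182)*283 = 169*283 = 47827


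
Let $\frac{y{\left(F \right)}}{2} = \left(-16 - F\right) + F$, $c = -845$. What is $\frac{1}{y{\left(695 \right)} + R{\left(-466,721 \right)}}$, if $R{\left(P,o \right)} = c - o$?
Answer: $- \frac{1}{1598} \approx -0.00062578$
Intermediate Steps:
$y{\left(F \right)} = -32$ ($y{\left(F \right)} = 2 \left(\left(-16 - F\right) + F\right) = 2 \left(-16\right) = -32$)
$R{\left(P,o \right)} = -845 - o$
$\frac{1}{y{\left(695 \right)} + R{\left(-466,721 \right)}} = \frac{1}{-32 - 1566} = \frac{1}{-1598} = - \frac{1}{1598}$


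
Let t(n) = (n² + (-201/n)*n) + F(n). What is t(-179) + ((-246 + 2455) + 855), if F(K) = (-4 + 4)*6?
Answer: 34904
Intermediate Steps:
F(K) = 0 (F(K) = 0*6 = 0)
t(n) = -201 + n² (t(n) = (n² + (-201/n)*n) + 0 = (n² - 201) + 0 = (-201 + n²) + 0 = -201 + n²)
t(-179) + ((-246 + 2455) + 855) = (-201 + (-179)²) + ((-246 + 2455) + 855) = (-201 + 32041) + (2209 + 855) = 31840 + 3064 = 34904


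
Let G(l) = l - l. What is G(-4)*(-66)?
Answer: 0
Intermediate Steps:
G(l) = 0
G(-4)*(-66) = 0*(-66) = 0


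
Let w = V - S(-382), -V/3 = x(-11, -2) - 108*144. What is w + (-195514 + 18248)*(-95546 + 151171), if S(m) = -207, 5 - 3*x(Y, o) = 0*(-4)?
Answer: -9860374392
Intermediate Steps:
x(Y, o) = 5/3 (x(Y, o) = 5/3 - 0*(-4) = 5/3 - 1/3*0 = 5/3 + 0 = 5/3)
V = 46651 (V = -3*(5/3 - 108*144) = -3*(5/3 - 15552) = -3*(-46651/3) = 46651)
w = 46858 (w = 46651 - 1*(-207) = 46651 + 207 = 46858)
w + (-195514 + 18248)*(-95546 + 151171) = 46858 + (-195514 + 18248)*(-95546 + 151171) = 46858 - 177266*55625 = 46858 - 9860421250 = -9860374392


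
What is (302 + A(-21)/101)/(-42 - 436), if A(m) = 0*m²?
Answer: -151/239 ≈ -0.63180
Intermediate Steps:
A(m) = 0
(302 + A(-21)/101)/(-42 - 436) = (302 + 0/101)/(-42 - 436) = (302 + 0*(1/101))/(-478) = (302 + 0)*(-1/478) = 302*(-1/478) = -151/239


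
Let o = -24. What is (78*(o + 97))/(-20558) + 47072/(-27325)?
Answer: -561647363/280873675 ≈ -1.9996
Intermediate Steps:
(78*(o + 97))/(-20558) + 47072/(-27325) = (78*(-24 + 97))/(-20558) + 47072/(-27325) = (78*73)*(-1/20558) + 47072*(-1/27325) = 5694*(-1/20558) - 47072/27325 = -2847/10279 - 47072/27325 = -561647363/280873675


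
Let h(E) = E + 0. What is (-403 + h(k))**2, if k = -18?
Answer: 177241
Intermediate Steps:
h(E) = E
(-403 + h(k))**2 = (-403 - 18)**2 = (-421)**2 = 177241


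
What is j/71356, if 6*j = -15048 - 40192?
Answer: -6905/53517 ≈ -0.12902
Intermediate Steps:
j = -27620/3 (j = (-15048 - 40192)/6 = (1/6)*(-55240) = -27620/3 ≈ -9206.7)
j/71356 = -27620/3/71356 = -27620/3*1/71356 = -6905/53517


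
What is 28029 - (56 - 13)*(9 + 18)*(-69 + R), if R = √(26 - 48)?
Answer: 108138 - 1161*I*√22 ≈ 1.0814e+5 - 5445.6*I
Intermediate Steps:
R = I*√22 (R = √(-22) = I*√22 ≈ 4.6904*I)
28029 - (56 - 13)*(9 + 18)*(-69 + R) = 28029 - (56 - 13)*(9 + 18)*(-69 + I*√22) = 28029 - 43*27*(-69 + I*√22) = 28029 - 1161*(-69 + I*√22) = 28029 - (-80109 + 1161*I*√22) = 28029 + (80109 - 1161*I*√22) = 108138 - 1161*I*√22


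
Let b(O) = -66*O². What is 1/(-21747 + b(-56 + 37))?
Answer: -1/45573 ≈ -2.1943e-5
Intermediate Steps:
1/(-21747 + b(-56 + 37)) = 1/(-21747 - 66*(-56 + 37)²) = 1/(-21747 - 66*(-19)²) = 1/(-21747 - 66*361) = 1/(-21747 - 23826) = 1/(-45573) = -1/45573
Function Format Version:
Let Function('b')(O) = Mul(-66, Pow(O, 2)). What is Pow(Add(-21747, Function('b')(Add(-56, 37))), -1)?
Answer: Rational(-1, 45573) ≈ -2.1943e-5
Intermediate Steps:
Pow(Add(-21747, Function('b')(Add(-56, 37))), -1) = Pow(Add(-21747, Mul(-66, Pow(Add(-56, 37), 2))), -1) = Pow(Add(-21747, Mul(-66, Pow(-19, 2))), -1) = Pow(Add(-21747, Mul(-66, 361)), -1) = Pow(Add(-21747, -23826), -1) = Pow(-45573, -1) = Rational(-1, 45573)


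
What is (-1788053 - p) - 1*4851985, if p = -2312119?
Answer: -4327919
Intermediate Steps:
(-1788053 - p) - 1*4851985 = (-1788053 - 1*(-2312119)) - 1*4851985 = (-1788053 + 2312119) - 4851985 = 524066 - 4851985 = -4327919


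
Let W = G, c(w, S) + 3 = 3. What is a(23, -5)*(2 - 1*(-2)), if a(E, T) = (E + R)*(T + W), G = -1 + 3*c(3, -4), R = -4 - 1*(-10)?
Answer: -696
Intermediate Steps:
c(w, S) = 0 (c(w, S) = -3 + 3 = 0)
R = 6 (R = -4 + 10 = 6)
G = -1 (G = -1 + 3*0 = -1 + 0 = -1)
W = -1
a(E, T) = (-1 + T)*(6 + E) (a(E, T) = (E + 6)*(T - 1) = (6 + E)*(-1 + T) = (-1 + T)*(6 + E))
a(23, -5)*(2 - 1*(-2)) = (-6 - 1*23 + 6*(-5) + 23*(-5))*(2 - 1*(-2)) = (-6 - 23 - 30 - 115)*(2 + 2) = -174*4 = -696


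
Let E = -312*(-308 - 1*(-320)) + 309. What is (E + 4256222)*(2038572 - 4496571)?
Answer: -10453346193213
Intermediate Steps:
E = -3435 (E = -312*(-308 + 320) + 309 = -312*12 + 309 = -3744 + 309 = -3435)
(E + 4256222)*(2038572 - 4496571) = (-3435 + 4256222)*(2038572 - 4496571) = 4252787*(-2457999) = -10453346193213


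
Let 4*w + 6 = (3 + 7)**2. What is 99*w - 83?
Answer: 4487/2 ≈ 2243.5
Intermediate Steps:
w = 47/2 (w = -3/2 + (3 + 7)**2/4 = -3/2 + (1/4)*10**2 = -3/2 + (1/4)*100 = -3/2 + 25 = 47/2 ≈ 23.500)
99*w - 83 = 99*(47/2) - 83 = 4653/2 - 83 = 4487/2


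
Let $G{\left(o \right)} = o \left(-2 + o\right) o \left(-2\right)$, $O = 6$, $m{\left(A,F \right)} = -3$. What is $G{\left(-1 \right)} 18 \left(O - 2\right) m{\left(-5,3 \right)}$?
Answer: $-1296$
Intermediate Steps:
$G{\left(o \right)} = - 2 o^{2} \left(-2 + o\right)$ ($G{\left(o \right)} = o^{2} \left(-2 + o\right) \left(-2\right) = - 2 o^{2} \left(-2 + o\right)$)
$G{\left(-1 \right)} 18 \left(O - 2\right) m{\left(-5,3 \right)} = 2 \left(-1\right)^{2} \left(2 - -1\right) 18 \left(6 - 2\right) \left(-3\right) = 2 \cdot 1 \left(2 + 1\right) 18 \cdot 4 \left(-3\right) = 2 \cdot 1 \cdot 3 \cdot 18 \left(-12\right) = 6 \cdot 18 \left(-12\right) = 108 \left(-12\right) = -1296$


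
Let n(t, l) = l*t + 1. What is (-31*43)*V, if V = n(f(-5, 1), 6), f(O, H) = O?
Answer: 38657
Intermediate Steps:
n(t, l) = 1 + l*t
V = -29 (V = 1 + 6*(-5) = 1 - 30 = -29)
(-31*43)*V = -31*43*(-29) = -1333*(-29) = 38657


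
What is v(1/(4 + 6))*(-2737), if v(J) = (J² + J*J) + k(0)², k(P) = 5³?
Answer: -2138283987/50 ≈ -4.2766e+7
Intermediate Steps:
k(P) = 125
v(J) = 15625 + 2*J² (v(J) = (J² + J*J) + 125² = (J² + J²) + 15625 = 2*J² + 15625 = 15625 + 2*J²)
v(1/(4 + 6))*(-2737) = (15625 + 2*(1/(4 + 6))²)*(-2737) = (15625 + 2*(1/10)²)*(-2737) = (15625 + 2*(⅒)²)*(-2737) = (15625 + 2*(1/100))*(-2737) = (15625 + 1/50)*(-2737) = (781251/50)*(-2737) = -2138283987/50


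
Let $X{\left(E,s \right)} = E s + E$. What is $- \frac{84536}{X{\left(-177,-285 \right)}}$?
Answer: $- \frac{21134}{12567} \approx -1.6817$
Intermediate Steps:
$X{\left(E,s \right)} = E + E s$
$- \frac{84536}{X{\left(-177,-285 \right)}} = - \frac{84536}{\left(-177\right) \left(1 - 285\right)} = - \frac{84536}{\left(-177\right) \left(-284\right)} = - \frac{84536}{50268} = \left(-84536\right) \frac{1}{50268} = - \frac{21134}{12567}$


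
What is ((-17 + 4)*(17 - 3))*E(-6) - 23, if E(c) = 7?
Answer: -1297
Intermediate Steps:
((-17 + 4)*(17 - 3))*E(-6) - 23 = ((-17 + 4)*(17 - 3))*7 - 23 = -13*14*7 - 23 = -182*7 - 23 = -1274 - 23 = -1297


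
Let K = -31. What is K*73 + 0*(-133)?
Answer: -2263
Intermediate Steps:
K*73 + 0*(-133) = -31*73 + 0*(-133) = -2263 + 0 = -2263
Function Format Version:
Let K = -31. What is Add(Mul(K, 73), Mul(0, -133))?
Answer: -2263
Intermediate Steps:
Add(Mul(K, 73), Mul(0, -133)) = Add(Mul(-31, 73), Mul(0, -133)) = Add(-2263, 0) = -2263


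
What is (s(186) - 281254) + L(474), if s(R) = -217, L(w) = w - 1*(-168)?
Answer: -280829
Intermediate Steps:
L(w) = 168 + w (L(w) = w + 168 = 168 + w)
(s(186) - 281254) + L(474) = (-217 - 281254) + (168 + 474) = -281471 + 642 = -280829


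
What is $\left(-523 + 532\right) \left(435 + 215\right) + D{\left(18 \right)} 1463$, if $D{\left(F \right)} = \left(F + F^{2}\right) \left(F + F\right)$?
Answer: $18018306$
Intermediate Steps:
$D{\left(F \right)} = 2 F \left(F + F^{2}\right)$ ($D{\left(F \right)} = \left(F + F^{2}\right) 2 F = 2 F \left(F + F^{2}\right)$)
$\left(-523 + 532\right) \left(435 + 215\right) + D{\left(18 \right)} 1463 = \left(-523 + 532\right) \left(435 + 215\right) + 2 \cdot 18^{2} \left(1 + 18\right) 1463 = 9 \cdot 650 + 2 \cdot 324 \cdot 19 \cdot 1463 = 5850 + 12312 \cdot 1463 = 5850 + 18012456 = 18018306$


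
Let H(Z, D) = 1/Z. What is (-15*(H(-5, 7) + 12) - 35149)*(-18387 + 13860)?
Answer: 159920802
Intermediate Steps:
(-15*(H(-5, 7) + 12) - 35149)*(-18387 + 13860) = (-15*(1/(-5) + 12) - 35149)*(-18387 + 13860) = (-15*(-1/5 + 12) - 35149)*(-4527) = (-15*59/5 - 35149)*(-4527) = (-177 - 35149)*(-4527) = -35326*(-4527) = 159920802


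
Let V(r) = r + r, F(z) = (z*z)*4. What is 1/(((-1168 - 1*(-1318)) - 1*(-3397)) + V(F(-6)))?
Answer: 1/3835 ≈ 0.00026076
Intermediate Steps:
F(z) = 4*z**2 (F(z) = z**2*4 = 4*z**2)
V(r) = 2*r
1/(((-1168 - 1*(-1318)) - 1*(-3397)) + V(F(-6))) = 1/(((-1168 - 1*(-1318)) - 1*(-3397)) + 2*(4*(-6)**2)) = 1/(((-1168 + 1318) + 3397) + 2*(4*36)) = 1/((150 + 3397) + 2*144) = 1/(3547 + 288) = 1/3835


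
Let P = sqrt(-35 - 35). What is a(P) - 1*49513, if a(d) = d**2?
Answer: -49583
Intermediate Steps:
P = I*sqrt(70) (P = sqrt(-70) = I*sqrt(70) ≈ 8.3666*I)
a(P) - 1*49513 = (I*sqrt(70))**2 - 1*49513 = -70 - 49513 = -49583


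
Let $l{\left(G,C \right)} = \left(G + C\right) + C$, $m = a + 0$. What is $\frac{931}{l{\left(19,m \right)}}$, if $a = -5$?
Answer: $\frac{931}{9} \approx 103.44$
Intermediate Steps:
$m = -5$ ($m = -5 + 0 = -5$)
$l{\left(G,C \right)} = G + 2 C$ ($l{\left(G,C \right)} = \left(C + G\right) + C = G + 2 C$)
$\frac{931}{l{\left(19,m \right)}} = \frac{931}{19 + 2 \left(-5\right)} = \frac{931}{19 - 10} = \frac{931}{9}$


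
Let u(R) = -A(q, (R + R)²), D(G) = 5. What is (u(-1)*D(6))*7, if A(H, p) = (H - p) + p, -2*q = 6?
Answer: 105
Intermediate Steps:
q = -3 (q = -½*6 = -3)
A(H, p) = H
u(R) = 3 (u(R) = -1*(-3) = 3)
(u(-1)*D(6))*7 = (3*5)*7 = 15*7 = 105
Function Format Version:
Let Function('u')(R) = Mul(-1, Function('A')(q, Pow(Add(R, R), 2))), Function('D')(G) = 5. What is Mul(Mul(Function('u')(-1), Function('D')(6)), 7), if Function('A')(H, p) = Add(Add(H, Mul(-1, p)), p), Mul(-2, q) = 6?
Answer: 105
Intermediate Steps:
q = -3 (q = Mul(Rational(-1, 2), 6) = -3)
Function('A')(H, p) = H
Function('u')(R) = 3 (Function('u')(R) = Mul(-1, -3) = 3)
Mul(Mul(Function('u')(-1), Function('D')(6)), 7) = Mul(Mul(3, 5), 7) = Mul(15, 7) = 105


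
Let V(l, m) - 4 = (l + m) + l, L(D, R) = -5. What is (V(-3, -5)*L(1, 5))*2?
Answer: 70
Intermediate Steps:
V(l, m) = 4 + m + 2*l (V(l, m) = 4 + ((l + m) + l) = 4 + (m + 2*l) = 4 + m + 2*l)
(V(-3, -5)*L(1, 5))*2 = ((4 - 5 + 2*(-3))*(-5))*2 = ((4 - 5 - 6)*(-5))*2 = -7*(-5)*2 = 35*2 = 70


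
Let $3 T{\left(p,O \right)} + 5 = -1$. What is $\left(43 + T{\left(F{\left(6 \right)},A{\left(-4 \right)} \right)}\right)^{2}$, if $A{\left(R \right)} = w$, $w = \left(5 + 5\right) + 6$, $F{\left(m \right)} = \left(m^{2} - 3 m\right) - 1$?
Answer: $1681$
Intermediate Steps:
$F{\left(m \right)} = -1 + m^{2} - 3 m$
$w = 16$ ($w = 10 + 6 = 16$)
$A{\left(R \right)} = 16$
$T{\left(p,O \right)} = -2$ ($T{\left(p,O \right)} = - \frac{5}{3} + \frac{1}{3} \left(-1\right) = - \frac{5}{3} - \frac{1}{3} = -2$)
$\left(43 + T{\left(F{\left(6 \right)},A{\left(-4 \right)} \right)}\right)^{2} = \left(43 - 2\right)^{2} = 41^{2} = 1681$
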